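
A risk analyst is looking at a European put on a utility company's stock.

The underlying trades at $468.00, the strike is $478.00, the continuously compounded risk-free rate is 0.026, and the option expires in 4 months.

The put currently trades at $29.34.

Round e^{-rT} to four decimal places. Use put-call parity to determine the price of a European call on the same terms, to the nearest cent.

e^(−rT) = e^(−0.026·0.3333) = 0.9914
Put-call parity: C − P = S − K·e^(−rT) = 468 − 478·0.9914 = 468 − 473.8892 = -5.8892
C = P + (C − P) = 29.34 + (-5.8892) = 23.4508

$23.45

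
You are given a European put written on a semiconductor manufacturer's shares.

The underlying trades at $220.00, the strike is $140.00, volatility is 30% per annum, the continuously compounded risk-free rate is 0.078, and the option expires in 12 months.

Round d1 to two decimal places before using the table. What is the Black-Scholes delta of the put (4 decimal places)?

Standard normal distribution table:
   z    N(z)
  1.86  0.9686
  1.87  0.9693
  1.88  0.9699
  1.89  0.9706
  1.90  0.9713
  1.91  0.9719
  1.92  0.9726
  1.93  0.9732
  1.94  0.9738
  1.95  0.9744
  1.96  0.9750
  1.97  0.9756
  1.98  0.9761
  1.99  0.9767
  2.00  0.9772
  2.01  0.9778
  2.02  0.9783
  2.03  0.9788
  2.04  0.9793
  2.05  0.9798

-0.0274

σ√T = 0.3·√1 = 0.3000
ln(S/K) + (r + σ²/2)T = ln(220/140) + (0.078 + 0.3²/2)·1 = 0.4520 + 0.1230 = 0.5750
d₁ = 0.5750 / 0.3000 = 1.9166 → 1.92
N(d₁) = N(1.92) = 0.9726
Δ_put = N(d₁) − 1 = 0.9726 − 1 = -0.0274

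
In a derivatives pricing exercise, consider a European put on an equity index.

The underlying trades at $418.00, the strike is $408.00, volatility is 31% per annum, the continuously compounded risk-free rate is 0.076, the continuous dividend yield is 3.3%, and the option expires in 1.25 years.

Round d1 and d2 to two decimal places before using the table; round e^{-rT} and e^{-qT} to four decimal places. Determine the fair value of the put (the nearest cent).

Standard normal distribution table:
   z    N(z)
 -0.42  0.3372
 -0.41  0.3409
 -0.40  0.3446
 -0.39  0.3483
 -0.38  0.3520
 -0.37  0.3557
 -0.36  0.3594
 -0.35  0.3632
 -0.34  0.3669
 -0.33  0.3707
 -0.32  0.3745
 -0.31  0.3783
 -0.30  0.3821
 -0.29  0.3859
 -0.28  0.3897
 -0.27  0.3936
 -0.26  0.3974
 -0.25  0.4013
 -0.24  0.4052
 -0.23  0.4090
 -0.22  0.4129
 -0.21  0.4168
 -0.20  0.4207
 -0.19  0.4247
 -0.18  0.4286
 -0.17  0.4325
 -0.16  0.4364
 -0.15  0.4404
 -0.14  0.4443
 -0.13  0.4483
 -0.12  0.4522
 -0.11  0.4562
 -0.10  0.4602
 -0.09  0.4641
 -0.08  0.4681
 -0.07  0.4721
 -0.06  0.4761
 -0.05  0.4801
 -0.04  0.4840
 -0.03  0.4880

$39.91

σ√T = 0.31·√1.25 = 0.3466
d₁ = [ln(418/408) + (0.076 − 0.033 + 0.31²/2)·1.25] / 0.3466 = [0.0242 + 0.1138] / 0.3466 = 0.3982 ⇒ 0.40
d₂ = d₁ − σ√T = 0.3982 − 0.3466 = 0.0517 ⇒ 0.05
exp(−qT) = exp(−0.033·1.25) = 0.9596;  exp(−rT) = exp(−0.076·1.25) = 0.9094
N(−d₂) = N(-0.05) = 0.4801;  N(−d₁) = N(-0.40) = 0.3446
P = 408·0.9094·0.4801 − 418·0.9596·0.3446 = 178.1340 − 138.2235 = 39.9105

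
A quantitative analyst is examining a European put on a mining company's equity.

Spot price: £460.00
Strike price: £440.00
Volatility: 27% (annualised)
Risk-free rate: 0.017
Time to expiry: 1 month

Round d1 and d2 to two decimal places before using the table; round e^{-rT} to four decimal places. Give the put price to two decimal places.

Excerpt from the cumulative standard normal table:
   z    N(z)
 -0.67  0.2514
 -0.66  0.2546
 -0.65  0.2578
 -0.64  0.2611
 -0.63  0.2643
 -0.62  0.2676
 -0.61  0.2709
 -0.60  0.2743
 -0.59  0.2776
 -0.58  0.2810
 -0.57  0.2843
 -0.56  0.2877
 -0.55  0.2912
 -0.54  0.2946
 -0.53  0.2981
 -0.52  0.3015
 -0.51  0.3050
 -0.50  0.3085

T = 0.08333;  σ√T = 0.0779
d₁ = [ln(460/440) + (0.017 + 0.27²/2)·0.08333] / 0.0779 = [0.0445 + 0.0045] / 0.0779 = 0.6275 which rounds to 0.63
d₂ = d₁ − σ√T = 0.6275 − 0.0779 = 0.5495 which rounds to 0.55
e^(−rT) = e^(−0.017·0.08333) = 0.9986
P = 440·0.9986·N(-0.55) − 460·N(-0.63) = 440·0.9986·0.2912 − 460·0.2643 = 127.9486 − 121.5780 = 6.3706

£6.37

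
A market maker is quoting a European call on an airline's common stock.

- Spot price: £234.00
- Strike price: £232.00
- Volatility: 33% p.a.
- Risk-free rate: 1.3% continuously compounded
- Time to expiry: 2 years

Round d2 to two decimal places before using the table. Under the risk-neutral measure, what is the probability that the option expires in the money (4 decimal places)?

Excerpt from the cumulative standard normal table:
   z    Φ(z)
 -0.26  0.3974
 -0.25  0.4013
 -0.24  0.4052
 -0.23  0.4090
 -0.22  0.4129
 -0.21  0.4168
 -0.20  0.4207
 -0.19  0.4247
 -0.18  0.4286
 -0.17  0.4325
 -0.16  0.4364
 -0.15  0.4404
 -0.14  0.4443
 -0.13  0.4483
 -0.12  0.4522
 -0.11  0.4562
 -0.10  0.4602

σ√T = 0.33·√2 = 0.4667
d₁ = [ln(234/232) + (0.013 + 0.33²/2)·2] / 0.4667 = [0.0086 + 0.1349] / 0.4667 = 0.3074 → 0.31
d₂ = d₁ − σ√T = 0.3074 − 0.4667 = -0.1592 → -0.16
Risk-neutral Pr[S_T > K] = N(d₂) = N(-0.16) = 0.4364

0.4364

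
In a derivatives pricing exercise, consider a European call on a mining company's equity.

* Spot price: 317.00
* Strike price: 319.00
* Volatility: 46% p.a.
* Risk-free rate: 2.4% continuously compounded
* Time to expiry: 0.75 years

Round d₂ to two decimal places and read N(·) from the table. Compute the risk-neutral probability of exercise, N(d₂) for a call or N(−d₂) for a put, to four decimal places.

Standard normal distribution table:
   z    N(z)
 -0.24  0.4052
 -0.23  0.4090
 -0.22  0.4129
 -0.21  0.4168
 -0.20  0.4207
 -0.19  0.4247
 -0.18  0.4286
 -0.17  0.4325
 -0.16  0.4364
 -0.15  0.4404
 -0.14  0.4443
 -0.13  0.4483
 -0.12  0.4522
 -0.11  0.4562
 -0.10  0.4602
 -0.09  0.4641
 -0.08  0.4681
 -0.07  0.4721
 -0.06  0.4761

T = 0.75;  σ√T = 0.3984
d₁ = [ln(317/319) + (0.024 + 0.46²/2)·0.75] / 0.3984 = [-0.0063 + 0.0973] / 0.3984 = 0.2286 ≈ 0.23
d₂ = d₁ − σ√T = 0.2286 − 0.3984 = -0.1698 ≈ -0.17
Pr(exercise) under Q = N(d₂) = 0.4325

0.4325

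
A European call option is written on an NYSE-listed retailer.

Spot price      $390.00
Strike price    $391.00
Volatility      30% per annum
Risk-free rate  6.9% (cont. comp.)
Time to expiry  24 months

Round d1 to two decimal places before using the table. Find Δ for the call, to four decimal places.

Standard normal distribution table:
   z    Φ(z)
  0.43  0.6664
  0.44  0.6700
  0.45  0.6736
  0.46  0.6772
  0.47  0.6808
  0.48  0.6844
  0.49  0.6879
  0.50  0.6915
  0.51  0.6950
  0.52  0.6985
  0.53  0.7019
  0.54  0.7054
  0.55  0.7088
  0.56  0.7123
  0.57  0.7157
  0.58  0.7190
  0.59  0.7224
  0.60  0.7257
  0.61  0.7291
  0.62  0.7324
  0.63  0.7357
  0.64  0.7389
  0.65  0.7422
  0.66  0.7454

σ√T = 0.3 × 1.4142 = 0.4243
ln(S/K) + (r + σ²/2)T = ln(390/391) + (0.069 + 0.3²/2)·2 = -0.0026 + 0.2280 = 0.2254
d₁ = 0.2254 / 0.4243 = 0.5314 → 0.53
N(d₁) = N(0.53) = 0.7019
Δ_call = N(d₁) = 0.7019

0.7019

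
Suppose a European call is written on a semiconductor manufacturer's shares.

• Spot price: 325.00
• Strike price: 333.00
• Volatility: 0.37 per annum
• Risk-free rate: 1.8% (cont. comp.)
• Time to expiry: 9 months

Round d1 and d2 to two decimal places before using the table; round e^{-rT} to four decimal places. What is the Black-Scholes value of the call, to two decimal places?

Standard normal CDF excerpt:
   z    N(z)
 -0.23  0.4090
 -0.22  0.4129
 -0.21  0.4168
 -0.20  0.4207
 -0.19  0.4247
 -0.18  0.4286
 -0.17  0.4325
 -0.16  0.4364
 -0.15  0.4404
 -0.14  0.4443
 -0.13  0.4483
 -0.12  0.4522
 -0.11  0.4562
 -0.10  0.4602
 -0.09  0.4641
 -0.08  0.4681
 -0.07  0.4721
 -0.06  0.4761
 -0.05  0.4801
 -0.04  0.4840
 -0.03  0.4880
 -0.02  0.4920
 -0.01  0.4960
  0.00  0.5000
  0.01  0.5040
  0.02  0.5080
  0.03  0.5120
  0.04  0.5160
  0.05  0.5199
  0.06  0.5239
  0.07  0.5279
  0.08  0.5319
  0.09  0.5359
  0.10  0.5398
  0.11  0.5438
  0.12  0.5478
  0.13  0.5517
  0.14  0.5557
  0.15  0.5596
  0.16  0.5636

39.77

T = 0.75;  σ√T = 0.3204
d₁ = [ln(325/333) + (0.018 + ½·0.37²)·0.75] / (σ√T) = (-0.0243 + 0.0648) / 0.3204 = 0.1265 ≈ 0.13
d₂ = 0.1265 − 0.3204 = -0.1940 ≈ -0.19
e^(−rT) = e^(−0.018·0.75) = 0.9866
N(d₁) = N(0.13) = 0.5517;  N(d₂) = N(-0.19) = 0.4247
C = 325·0.5517 − 333·0.9866·0.4247 = 179.3025 − 139.5300 = 39.7725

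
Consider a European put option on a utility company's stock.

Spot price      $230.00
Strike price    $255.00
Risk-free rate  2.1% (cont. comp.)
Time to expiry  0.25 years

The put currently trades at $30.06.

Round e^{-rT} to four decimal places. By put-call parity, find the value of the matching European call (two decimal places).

$6.39

exp(−rT) = exp(−0.021·0.25) = 0.9948
Put-call parity: C − P = S − K·e^(−rT) = 230 − 255·0.9948 = 230 − 253.6740 = -23.6740
C = P + (C − P) = 30.06 + (-23.6740) = 6.3860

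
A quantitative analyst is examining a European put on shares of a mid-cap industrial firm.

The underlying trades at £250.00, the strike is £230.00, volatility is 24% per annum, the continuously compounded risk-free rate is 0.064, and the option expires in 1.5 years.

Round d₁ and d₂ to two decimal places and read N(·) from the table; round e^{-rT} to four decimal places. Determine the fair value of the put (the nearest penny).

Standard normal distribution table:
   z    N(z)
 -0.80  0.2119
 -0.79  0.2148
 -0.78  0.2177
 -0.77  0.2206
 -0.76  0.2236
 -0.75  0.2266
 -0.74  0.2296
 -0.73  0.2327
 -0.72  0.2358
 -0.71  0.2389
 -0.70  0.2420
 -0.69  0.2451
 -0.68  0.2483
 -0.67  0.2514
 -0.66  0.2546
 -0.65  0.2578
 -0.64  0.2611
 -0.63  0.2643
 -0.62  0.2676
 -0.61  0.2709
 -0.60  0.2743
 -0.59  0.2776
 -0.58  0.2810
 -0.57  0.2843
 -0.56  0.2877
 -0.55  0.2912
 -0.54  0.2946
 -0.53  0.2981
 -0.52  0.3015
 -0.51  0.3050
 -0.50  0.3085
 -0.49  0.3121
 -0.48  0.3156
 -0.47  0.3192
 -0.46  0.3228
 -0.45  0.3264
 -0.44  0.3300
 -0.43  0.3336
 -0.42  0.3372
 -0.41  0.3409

£11.55

T = 1.5;  σ√T = 0.2939
d₁ = [ln(250/230) + (0.064 + 0.24²/2)·1.5] / 0.2939 = [0.0834 + 0.1392] / 0.2939 = 0.7572 ⇒ 0.76
d₂ = d₁ − σ√T = 0.7572 − 0.2939 = 0.4633 ⇒ 0.46
exp(−rT) = exp(−0.064·1.5) = 0.9085
N(−d₂) = N(-0.46) = 0.3228;  N(−d₁) = N(-0.76) = 0.2236
P = 230·0.9085·0.3228 − 250·0.2236 = 67.4507 − 55.9000 = 11.5507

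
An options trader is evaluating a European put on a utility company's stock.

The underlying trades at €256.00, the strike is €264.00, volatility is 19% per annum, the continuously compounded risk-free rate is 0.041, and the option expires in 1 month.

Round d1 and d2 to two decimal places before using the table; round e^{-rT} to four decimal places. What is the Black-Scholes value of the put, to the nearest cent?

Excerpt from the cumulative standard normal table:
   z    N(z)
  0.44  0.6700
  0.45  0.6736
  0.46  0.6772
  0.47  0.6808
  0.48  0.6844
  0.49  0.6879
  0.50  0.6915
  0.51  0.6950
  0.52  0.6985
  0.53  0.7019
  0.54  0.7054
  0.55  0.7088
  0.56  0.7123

σ√T = 0.19·√0.08333 = 0.0548
d₁ = [ln(256/264) + (0.041 + ½·0.19²)·0.08333] / (σ√T) = (-0.0308 + 0.0049) / 0.0548 = -0.4713 ⇒ -0.47
d₂ = -0.4713 − 0.0548 = -0.5262 ⇒ -0.53
e^(−rT) = e^(−0.041·0.08333) = 0.9966
P = 264·0.9966·N(0.53) − 256·N(0.47) = 264·0.9966·0.7019 − 256·0.6808 = 184.6716 − 174.2848 = 10.3868

€10.39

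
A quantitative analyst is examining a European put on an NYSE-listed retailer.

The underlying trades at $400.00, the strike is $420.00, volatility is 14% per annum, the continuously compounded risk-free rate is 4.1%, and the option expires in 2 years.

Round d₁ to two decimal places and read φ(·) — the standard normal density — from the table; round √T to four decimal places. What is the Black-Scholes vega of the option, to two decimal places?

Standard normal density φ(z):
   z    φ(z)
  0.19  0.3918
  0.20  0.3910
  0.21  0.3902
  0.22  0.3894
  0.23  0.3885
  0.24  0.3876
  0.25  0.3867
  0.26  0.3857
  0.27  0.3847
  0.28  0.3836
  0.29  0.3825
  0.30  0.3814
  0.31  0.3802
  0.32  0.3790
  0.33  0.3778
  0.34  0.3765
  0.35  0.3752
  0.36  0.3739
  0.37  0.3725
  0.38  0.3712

T = 2;  σ√T = 0.1980
ln(S/K) + (r + σ²/2)T = ln(400/420) + (0.041 + 0.14²/2)·2 = -0.0488 + 0.1016 = 0.0528
d₁ = 0.0528 / 0.1980 = 0.2667 which rounds to 0.27
√T = √2 = 1.4142
φ(d₁) = φ(0.27) = 0.3847
vega = S·φ(d₁)·√T = 400·0.3847·1.4142 = 217.6171

217.62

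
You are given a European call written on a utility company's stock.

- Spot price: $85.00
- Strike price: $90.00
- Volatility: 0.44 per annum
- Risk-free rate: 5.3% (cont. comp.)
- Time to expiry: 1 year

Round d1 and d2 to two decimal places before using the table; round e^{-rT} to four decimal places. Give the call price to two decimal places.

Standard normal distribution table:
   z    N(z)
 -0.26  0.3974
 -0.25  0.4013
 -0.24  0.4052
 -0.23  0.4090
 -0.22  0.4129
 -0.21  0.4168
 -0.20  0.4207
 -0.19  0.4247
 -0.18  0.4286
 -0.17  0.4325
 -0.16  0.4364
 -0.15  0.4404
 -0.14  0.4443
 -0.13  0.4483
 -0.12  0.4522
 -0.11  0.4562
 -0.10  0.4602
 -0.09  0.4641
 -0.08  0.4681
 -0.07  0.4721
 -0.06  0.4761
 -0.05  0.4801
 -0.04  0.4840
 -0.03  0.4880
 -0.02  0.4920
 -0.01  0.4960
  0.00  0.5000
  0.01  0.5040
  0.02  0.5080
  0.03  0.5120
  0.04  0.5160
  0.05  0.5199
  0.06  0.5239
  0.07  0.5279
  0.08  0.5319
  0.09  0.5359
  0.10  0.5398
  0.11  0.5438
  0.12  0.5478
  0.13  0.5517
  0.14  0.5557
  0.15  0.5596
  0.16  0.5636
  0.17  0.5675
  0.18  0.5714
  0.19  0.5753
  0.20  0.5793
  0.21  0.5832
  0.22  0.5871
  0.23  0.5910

T = 1;  σ√T = 0.4400
d₁ = [ln(85/90) + (0.053 + 0.44²/2)·1] / 0.4400 = [-0.0572 + 0.1498] / 0.4400 = 0.2105 → 0.21
d₂ = d₁ − σ√T = 0.2105 − 0.4400 = -0.2295 → -0.23
exp(−rT) = exp(−0.053·1) = 0.9484
N(d₁) = N(0.21) = 0.5832;  N(d₂) = N(-0.23) = 0.4090
C = 85·0.5832 − 90·0.9484·0.4090 = 49.5720 − 34.9106 = 14.6614

$14.66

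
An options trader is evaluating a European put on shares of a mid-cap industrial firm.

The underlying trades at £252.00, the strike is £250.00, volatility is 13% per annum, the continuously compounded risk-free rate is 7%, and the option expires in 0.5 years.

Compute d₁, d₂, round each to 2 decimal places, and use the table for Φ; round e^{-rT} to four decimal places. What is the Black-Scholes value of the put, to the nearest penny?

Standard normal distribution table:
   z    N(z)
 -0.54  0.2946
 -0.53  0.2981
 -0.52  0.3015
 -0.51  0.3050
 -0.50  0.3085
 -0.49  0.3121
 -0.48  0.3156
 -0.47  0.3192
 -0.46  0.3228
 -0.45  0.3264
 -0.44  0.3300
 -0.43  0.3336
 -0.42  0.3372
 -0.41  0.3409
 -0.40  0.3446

£4.54

σ√T = 0.13·√0.5 = 0.0919
d₁ = [ln(252/250) + (0.07 + 0.13²/2)·0.5] / 0.0919 = [0.0080 + 0.0392] / 0.0919 = 0.5134 which rounds to 0.51
d₂ = d₁ − σ√T = 0.5134 − 0.0919 = 0.4215 which rounds to 0.42
exp(−rT) = exp(−0.07·0.5) = 0.9656
N(−d₂) = N(-0.42) = 0.3372;  N(−d₁) = N(-0.51) = 0.3050
P = 250·0.9656·0.3372 − 252·0.3050 = 81.4001 − 76.8600 = 4.5401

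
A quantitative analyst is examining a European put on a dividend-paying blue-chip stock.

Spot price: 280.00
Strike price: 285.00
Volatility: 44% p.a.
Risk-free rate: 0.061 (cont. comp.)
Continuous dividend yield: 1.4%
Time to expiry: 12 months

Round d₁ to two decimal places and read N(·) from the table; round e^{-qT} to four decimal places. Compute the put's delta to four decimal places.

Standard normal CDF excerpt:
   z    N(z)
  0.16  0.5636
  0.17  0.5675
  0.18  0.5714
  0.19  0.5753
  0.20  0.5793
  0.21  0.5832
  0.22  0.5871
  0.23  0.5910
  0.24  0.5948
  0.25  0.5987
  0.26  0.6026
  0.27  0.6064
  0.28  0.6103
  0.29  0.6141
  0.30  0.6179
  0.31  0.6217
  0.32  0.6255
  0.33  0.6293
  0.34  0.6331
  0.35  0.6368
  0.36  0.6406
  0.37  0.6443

σ√T = 0.44·√1 = 0.4400
d₁ = [ln(280/285) + (0.061 − 0.014 + 0.44²/2)·1] / 0.4400 = [-0.0177 + 0.1438] / 0.4400 = 0.2866 → 0.29
N(d₁) = N(0.29) = 0.6141
Δ_put = exp(−qT)·(N(d₁) − 1) = 0.9861·(0.6141 − 1) = -0.3805

-0.3805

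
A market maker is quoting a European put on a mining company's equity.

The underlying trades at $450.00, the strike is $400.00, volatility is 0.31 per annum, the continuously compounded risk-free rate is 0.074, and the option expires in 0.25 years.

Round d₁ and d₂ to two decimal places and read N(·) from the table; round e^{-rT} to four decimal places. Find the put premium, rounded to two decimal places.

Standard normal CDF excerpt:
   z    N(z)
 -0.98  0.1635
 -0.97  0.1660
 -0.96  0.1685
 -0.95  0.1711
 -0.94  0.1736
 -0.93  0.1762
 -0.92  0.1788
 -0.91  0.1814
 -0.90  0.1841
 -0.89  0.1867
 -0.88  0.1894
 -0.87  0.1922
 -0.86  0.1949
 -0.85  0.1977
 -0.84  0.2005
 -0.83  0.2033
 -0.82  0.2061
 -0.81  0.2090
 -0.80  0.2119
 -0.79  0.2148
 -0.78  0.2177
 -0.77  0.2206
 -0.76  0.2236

$7.38

σ√T = 0.31·√0.25 = 0.1550
ln(S/K) + (r + σ²/2)T = ln(450/400) + (0.074 + 0.31²/2)·0.25 = 0.1178 + 0.0305 = 0.1483
d₁ = 0.1483 / 0.1550 = 0.9567 which rounds to 0.96
d₂ = d₁ − σ√T = 0.9567 − 0.1550 = 0.8017 which rounds to 0.80
e^(−rT) = e^(−0.074·0.25) = 0.9817
P = 400·0.9817·N(-0.80) − 450·N(-0.96) = 400·0.9817·0.2119 − 450·0.1685 = 83.2089 − 75.8250 = 7.3839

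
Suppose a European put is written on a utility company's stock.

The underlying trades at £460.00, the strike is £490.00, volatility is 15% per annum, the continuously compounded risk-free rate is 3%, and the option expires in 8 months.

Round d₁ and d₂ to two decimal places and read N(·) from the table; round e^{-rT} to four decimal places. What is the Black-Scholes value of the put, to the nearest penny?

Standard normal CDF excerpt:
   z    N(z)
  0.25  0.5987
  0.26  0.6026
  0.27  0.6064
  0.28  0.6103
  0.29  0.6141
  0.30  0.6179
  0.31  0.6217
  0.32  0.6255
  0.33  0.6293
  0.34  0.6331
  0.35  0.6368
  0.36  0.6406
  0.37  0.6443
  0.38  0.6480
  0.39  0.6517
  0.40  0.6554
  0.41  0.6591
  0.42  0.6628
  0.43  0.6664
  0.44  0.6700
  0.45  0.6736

£34.08

T = 0.6667;  σ√T = 0.1225
d₁ = [ln(460/490) + (0.03 + 0.15²/2)·0.6667] / 0.1225 = [-0.0632 + 0.0275] / 0.1225 = -0.2913 which rounds to -0.29
d₂ = d₁ − σ√T = -0.2913 − 0.1225 = -0.4138 which rounds to -0.41
e^(−rT) = e^(−0.03·0.6667) = 0.9802
N(−d₂) = N(0.41) = 0.6591;  N(−d₁) = N(0.29) = 0.6141
P = 490·0.9802·0.6591 − 460·0.6141 = 316.5644 − 282.4860 = 34.0784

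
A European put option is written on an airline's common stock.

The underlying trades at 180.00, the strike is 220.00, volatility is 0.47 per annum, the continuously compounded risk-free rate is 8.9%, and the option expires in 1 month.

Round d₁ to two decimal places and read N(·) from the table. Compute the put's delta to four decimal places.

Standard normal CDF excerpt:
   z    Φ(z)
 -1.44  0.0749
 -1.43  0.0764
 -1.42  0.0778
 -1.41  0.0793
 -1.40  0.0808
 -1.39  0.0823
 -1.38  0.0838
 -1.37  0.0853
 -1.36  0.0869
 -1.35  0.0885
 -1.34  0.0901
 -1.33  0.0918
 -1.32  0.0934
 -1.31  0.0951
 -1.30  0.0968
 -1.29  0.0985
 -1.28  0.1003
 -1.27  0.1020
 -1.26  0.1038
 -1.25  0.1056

σ√T = 0.47·√0.08333 = 0.1357
d₁ = [ln(180/220) + (0.089 + 0.47²/2)·0.08333] / 0.1357 = [-0.2007 + 0.0166] / 0.1357 = -1.3565 which rounds to -1.36
N(d₁) = N(-1.36) = 0.0869
Δ_put = N(d₁) − 1 = 0.0869 − 1 = -0.9131

-0.9131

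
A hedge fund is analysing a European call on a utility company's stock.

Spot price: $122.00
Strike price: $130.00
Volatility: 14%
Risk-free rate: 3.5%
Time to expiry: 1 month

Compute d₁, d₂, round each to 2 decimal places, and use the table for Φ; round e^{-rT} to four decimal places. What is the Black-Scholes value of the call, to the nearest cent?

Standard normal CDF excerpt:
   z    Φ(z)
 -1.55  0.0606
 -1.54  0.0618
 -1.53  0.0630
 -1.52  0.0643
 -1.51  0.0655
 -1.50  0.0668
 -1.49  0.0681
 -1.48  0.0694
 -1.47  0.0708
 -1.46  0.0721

σ√T = 0.14 × 0.2887 = 0.0404
ln(S/K) + (r + σ²/2)T = ln(122/130) + (0.035 + 0.14²/2)·0.08333 = -0.0635 + 0.0037 = -0.0598
d₁ = -0.0598 / 0.0404 = -1.4792 ≈ -1.48
d₂ = d₁ − σ√T = -1.4792 − 0.0404 = -1.5196 ≈ -1.52
e^(−rT) = e^(−0.035·0.08333) = 0.9971
N(d₁) = N(-1.48) = 0.0694;  N(d₂) = N(-1.52) = 0.0643
C = 122·0.0694 − 130·0.9971·0.0643 = 8.4668 − 8.3348 = 0.1320

$0.13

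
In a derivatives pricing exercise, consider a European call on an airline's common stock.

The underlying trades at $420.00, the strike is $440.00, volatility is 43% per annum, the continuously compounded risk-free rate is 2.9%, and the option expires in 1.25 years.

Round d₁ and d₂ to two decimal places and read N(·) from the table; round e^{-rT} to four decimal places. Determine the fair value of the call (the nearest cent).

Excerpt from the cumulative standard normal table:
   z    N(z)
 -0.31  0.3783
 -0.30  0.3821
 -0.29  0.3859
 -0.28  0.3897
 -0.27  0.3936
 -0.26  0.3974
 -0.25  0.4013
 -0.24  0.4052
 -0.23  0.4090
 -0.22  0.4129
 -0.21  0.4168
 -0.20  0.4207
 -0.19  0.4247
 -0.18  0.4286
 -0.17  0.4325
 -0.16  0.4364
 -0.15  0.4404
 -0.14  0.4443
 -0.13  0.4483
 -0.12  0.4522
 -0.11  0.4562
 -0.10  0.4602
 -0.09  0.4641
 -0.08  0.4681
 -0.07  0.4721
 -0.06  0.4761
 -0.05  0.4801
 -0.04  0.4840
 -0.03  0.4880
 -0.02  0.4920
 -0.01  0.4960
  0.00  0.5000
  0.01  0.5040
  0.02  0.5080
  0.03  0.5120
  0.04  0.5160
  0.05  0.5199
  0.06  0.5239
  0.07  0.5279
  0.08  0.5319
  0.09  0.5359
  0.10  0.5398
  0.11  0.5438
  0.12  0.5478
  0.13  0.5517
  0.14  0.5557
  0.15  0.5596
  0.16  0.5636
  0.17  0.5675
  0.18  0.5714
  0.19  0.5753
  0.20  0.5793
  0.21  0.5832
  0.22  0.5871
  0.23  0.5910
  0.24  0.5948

$77.95

σ√T = 0.43 × 1.1180 = 0.4808
d₁ = [ln(420/440) + (0.029 + ½·0.43²)·1.25] / (σ√T) = (-0.0465 + 0.1518) / 0.4808 = 0.2190 ⇒ 0.22
d₂ = 0.2190 − 0.4808 = -0.2617 ⇒ -0.26
e^(−rT) = e^(−0.029·1.25) = 0.9644
N(d₁) = N(0.22) = 0.5871;  N(d₂) = N(-0.26) = 0.3974
C = 420·0.5871 − 440·0.9644·0.3974 = 246.5820 − 168.6311 = 77.9509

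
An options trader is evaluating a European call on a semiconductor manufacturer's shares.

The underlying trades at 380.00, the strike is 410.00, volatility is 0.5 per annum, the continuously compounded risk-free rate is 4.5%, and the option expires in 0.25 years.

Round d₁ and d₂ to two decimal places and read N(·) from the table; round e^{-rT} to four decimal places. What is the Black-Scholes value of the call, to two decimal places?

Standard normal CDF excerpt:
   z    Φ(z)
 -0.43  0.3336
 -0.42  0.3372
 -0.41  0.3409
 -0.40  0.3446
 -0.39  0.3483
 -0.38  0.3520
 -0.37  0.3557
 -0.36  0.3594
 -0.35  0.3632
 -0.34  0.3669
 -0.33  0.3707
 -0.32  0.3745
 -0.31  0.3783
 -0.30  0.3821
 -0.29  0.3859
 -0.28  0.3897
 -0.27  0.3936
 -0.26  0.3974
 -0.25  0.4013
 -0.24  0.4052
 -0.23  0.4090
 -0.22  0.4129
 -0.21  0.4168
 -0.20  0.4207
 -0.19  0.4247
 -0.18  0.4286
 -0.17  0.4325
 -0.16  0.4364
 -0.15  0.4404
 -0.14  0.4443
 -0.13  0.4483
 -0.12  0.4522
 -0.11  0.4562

27.65

T = 0.25;  σ√T = 0.2500
ln(S/K) + (r + σ²/2)T = ln(380/410) + (0.045 + 0.5²/2)·0.25 = -0.0760 + 0.0425 = -0.0335
d₁ = -0.0335 / 0.2500 = -0.1339 which rounds to -0.13
d₂ = d₁ − σ√T = -0.1339 − 0.2500 = -0.3839 which rounds to -0.38
exp(−rT) = exp(−0.045·0.25) = 0.9888
N(d₁) = N(-0.13) = 0.4483;  N(d₂) = N(-0.38) = 0.3520
C = 380·0.4483 − 410·0.9888·0.3520 = 170.3540 − 142.7036 = 27.6504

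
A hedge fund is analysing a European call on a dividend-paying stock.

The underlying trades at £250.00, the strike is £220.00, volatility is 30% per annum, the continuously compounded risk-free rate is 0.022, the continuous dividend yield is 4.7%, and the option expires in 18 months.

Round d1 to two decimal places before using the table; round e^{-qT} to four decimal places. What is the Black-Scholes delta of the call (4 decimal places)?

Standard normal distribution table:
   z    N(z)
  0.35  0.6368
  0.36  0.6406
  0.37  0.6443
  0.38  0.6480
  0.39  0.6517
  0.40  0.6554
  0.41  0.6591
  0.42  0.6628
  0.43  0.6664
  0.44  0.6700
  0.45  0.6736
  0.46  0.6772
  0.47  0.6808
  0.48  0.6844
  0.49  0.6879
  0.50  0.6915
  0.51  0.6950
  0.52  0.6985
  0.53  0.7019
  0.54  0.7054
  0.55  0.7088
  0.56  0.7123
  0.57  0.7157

0.6210

T = 1.5;  σ√T = 0.3674
d₁ = [ln(250/220) + (0.022 − 0.047 + 0.3²/2)·1.5] / 0.3674 = [0.1278 + 0.0300] / 0.3674 = 0.4296 → 0.43
N(d₁) = N(0.43) = 0.6664
Δ_call = exp(−qT)·N(d₁) = 0.9319·0.6664 = 0.6210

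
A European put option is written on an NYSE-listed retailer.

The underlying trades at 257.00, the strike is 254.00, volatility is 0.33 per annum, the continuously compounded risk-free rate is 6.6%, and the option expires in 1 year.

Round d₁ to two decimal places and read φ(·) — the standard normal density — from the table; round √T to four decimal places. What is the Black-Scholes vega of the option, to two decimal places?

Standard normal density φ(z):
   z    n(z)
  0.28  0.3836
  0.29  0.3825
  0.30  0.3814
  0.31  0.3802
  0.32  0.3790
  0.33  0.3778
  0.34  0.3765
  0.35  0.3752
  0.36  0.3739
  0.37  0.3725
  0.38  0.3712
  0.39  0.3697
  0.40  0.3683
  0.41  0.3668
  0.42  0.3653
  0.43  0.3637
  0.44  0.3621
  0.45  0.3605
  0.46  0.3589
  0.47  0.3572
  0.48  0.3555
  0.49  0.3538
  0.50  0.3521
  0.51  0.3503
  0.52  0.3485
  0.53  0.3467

T = 1;  σ√T = 0.3300
d₁ = [ln(257/254) + (0.066 + ½·0.33²)·1] / (σ√T) = (0.0117 + 0.1205) / 0.3300 = 0.4006 → 0.40
√T = √1 = 1.0000
φ(d₁) = φ(0.40) = 0.3683
vega = S·φ(d₁)·√T = 257·0.3683·1.0000 = 94.6531

94.65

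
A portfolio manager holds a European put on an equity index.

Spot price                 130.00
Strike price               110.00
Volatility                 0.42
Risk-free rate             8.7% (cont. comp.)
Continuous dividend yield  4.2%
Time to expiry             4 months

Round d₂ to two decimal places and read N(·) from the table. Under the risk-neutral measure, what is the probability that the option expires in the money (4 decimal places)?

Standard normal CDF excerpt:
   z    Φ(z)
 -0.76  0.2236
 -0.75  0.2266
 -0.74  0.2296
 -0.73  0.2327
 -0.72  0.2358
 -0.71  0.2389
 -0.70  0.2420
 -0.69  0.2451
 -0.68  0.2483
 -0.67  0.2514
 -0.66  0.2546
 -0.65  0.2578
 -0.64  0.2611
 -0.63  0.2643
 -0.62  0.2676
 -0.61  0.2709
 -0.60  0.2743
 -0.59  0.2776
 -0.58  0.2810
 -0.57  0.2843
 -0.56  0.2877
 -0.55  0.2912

0.2643

σ√T = 0.42 × 0.5774 = 0.2425
d₁ = [ln(130/110) + (0.087 − 0.042 + 0.42²/2)·0.3333] / 0.2425 = [0.1671 + 0.0444] / 0.2425 = 0.8720 ≈ 0.87
d₂ = d₁ − σ√T = 0.8720 − 0.2425 = 0.6295 ≈ 0.63
Risk-neutral Pr[S_T < K] = N(−d₂) = N(-0.63) = 0.2643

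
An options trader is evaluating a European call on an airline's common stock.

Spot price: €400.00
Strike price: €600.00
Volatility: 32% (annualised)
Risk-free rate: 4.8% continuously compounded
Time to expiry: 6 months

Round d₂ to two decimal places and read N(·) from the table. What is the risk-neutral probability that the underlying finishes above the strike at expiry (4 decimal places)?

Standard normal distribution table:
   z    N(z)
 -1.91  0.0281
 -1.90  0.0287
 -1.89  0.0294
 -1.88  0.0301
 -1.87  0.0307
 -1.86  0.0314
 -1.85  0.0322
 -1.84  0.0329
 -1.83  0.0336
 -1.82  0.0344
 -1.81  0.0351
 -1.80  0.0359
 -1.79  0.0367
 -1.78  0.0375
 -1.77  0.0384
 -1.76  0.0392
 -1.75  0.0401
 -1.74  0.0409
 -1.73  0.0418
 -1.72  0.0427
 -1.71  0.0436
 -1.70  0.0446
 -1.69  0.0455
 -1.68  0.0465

0.0359

σ√T = 0.32 × 0.7071 = 0.2263
ln(S/K) + (r + σ²/2)T = ln(400/600) + (0.048 + 0.32²/2)·0.5 = -0.4055 + 0.0496 = -0.3559
d₁ = -0.3559 / 0.2263 = -1.5727 which rounds to -1.57
d₂ = d₁ − σ√T = -1.5727 − 0.2263 = -1.7990 which rounds to -1.80
Pr(exercise) under Q = N(d₂) = 0.0359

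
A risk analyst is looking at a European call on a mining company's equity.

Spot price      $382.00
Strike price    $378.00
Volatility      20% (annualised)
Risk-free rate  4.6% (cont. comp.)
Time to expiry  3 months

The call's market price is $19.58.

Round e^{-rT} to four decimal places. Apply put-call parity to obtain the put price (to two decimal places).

$11.27

e^(−rT) = e^(−0.046·0.25) = 0.9886
Put-call parity: C − P = S − K·e^(−rT) = 382 − 378·0.9886 = 382 − 373.6908 = 8.3092
P = C − (C − P) = 19.58 − (8.3092) = 11.2708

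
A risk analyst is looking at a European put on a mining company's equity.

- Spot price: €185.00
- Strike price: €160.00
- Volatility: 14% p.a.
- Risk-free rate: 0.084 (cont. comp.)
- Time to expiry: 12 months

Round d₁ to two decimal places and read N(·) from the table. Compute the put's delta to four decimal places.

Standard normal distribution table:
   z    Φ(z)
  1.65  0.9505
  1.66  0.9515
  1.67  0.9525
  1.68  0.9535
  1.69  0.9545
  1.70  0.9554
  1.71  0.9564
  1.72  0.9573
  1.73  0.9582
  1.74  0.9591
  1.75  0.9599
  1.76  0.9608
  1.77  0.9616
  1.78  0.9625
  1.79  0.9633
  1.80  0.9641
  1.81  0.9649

σ√T = 0.14·√1 = 0.1400
d₁ = [ln(185/160) + (0.084 + 0.14²/2)·1] / 0.1400 = [0.1452 + 0.0938] / 0.1400 = 1.7070 ⇒ 1.71
N(d₁) = N(1.71) = 0.9564
Δ_put = N(d₁) − 1 = 0.9564 − 1 = -0.0436

-0.0436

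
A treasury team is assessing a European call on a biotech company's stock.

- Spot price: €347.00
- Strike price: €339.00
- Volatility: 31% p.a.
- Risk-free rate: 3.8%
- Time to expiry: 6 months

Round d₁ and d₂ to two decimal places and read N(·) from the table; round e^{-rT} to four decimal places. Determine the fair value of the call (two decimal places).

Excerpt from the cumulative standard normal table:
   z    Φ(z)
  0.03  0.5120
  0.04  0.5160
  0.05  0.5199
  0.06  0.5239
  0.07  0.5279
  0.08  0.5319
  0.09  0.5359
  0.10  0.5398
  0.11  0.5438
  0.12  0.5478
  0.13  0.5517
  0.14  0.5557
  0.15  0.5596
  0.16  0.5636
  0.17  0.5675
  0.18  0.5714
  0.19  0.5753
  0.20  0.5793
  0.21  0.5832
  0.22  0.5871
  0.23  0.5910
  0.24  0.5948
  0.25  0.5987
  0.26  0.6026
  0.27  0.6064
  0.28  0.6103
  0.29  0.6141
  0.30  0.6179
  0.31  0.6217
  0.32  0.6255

€37.49

σ√T = 0.31·√0.5 = 0.2192
d₁ = [ln(347/339) + (0.038 + ½·0.31²)·0.5] / (σ√T) = (0.0233 + 0.0430) / 0.2192 = 0.3027 ⇒ 0.30
d₂ = 0.3027 − 0.2192 = 0.0835 ⇒ 0.08
exp(−rT) = exp(−0.038·0.5) = 0.9812
C = 347·N(0.30) − 339·0.9812·N(0.08) = 347·0.6179 − 339·0.9812·0.5319 = 214.4113 − 176.9242 = 37.4871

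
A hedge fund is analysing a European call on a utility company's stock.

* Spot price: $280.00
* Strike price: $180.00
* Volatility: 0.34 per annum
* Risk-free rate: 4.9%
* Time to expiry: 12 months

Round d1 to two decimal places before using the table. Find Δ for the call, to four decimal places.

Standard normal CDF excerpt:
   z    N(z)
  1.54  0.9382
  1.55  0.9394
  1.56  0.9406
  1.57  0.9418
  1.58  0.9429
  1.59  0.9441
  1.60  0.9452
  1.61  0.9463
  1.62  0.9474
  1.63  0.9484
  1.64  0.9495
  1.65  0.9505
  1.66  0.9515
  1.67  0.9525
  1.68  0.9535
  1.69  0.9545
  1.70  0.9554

σ√T = 0.34 × 1.0000 = 0.3400
d₁ = [ln(280/180) + (0.049 + ½·0.34²)·1] / (σ√T) = (0.4418 + 0.1068) / 0.3400 = 1.6136 ≈ 1.61
N(d₁) = N(1.61) = 0.9463
Δ_call = N(d₁) = 0.9463

0.9463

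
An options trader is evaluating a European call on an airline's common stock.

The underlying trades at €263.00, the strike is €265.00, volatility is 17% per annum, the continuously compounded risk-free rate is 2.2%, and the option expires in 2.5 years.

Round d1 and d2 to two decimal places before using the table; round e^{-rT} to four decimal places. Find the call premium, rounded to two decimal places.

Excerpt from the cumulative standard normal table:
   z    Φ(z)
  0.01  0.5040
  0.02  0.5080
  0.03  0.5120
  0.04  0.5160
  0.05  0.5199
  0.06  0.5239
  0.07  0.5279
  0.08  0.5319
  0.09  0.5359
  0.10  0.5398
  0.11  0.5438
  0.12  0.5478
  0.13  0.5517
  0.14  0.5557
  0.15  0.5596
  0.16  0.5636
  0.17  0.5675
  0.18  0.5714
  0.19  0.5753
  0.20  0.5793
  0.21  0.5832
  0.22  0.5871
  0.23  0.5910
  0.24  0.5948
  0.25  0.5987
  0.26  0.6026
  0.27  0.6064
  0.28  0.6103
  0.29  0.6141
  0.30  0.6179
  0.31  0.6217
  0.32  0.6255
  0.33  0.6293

T = 2.5;  σ√T = 0.2688
d₁ = [ln(263/265) + (0.022 + 0.17²/2)·2.5] / 0.2688 = [-0.0076 + 0.0911] / 0.2688 = 0.3108 → 0.31
d₂ = d₁ − σ√T = 0.3108 − 0.2688 = 0.0420 → 0.04
exp(−rT) = exp(−0.022·2.5) = 0.9465
N(d₁) = N(0.31) = 0.6217;  N(d₂) = N(0.04) = 0.5160
C = 263·0.6217 − 265·0.9465·0.5160 = 163.5071 − 129.4244 = 34.0827

€34.08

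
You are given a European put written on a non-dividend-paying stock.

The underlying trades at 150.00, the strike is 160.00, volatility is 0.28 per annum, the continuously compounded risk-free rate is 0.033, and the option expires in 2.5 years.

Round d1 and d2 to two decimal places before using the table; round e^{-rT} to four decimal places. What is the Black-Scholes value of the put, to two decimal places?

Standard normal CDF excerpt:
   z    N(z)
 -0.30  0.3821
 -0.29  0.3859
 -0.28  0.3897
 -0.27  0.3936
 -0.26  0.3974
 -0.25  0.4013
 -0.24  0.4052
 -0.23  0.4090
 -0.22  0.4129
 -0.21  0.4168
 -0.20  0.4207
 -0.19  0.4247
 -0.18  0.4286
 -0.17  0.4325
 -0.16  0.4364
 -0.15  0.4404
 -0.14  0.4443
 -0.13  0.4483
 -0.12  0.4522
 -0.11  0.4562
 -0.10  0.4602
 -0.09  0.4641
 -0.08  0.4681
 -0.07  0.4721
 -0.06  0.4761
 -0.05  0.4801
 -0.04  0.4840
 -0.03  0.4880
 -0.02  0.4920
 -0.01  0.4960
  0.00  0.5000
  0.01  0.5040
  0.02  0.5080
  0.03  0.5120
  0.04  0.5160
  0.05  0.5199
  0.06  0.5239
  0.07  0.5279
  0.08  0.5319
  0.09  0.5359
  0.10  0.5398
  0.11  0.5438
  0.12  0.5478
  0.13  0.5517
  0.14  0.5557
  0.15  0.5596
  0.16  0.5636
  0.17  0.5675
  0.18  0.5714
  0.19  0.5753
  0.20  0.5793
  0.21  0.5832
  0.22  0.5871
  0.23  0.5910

σ√T = 0.28 × 1.5811 = 0.4427
d₁ = [ln(150/160) + (0.033 + 0.28²/2)·2.5] / 0.4427 = [-0.0645 + 0.1805] / 0.4427 = 0.2619 which rounds to 0.26
d₂ = d₁ − σ√T = 0.2619 − 0.4427 = -0.1808 which rounds to -0.18
exp(−rT) = exp(−0.033·2.5) = 0.9208
N(−d₂) = N(0.18) = 0.5714;  N(−d₁) = N(-0.26) = 0.3974
P = 160·0.9208·0.5714 − 150·0.3974 = 84.1832 − 59.6100 = 24.5732

24.57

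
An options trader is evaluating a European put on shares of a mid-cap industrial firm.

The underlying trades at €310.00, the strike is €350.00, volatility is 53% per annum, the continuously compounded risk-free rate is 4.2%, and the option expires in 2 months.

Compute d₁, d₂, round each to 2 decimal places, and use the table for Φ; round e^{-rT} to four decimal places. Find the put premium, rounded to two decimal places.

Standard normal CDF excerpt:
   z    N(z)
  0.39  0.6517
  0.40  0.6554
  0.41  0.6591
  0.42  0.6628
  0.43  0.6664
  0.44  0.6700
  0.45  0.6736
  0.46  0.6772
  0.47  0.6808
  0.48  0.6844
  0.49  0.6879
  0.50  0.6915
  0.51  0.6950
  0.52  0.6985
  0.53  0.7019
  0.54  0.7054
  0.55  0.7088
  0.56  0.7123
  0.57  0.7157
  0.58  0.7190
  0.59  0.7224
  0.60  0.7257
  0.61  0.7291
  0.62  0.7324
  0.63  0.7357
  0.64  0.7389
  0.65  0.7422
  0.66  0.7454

σ√T = 0.53·√0.1667 = 0.2164
ln(S/K) + (r + σ²/2)T = ln(310/350) + (0.042 + 0.53²/2)·0.1667 = -0.1214 + 0.0304 = -0.0910
d₁ = -0.0910 / 0.2164 = -0.4204 → -0.42
d₂ = d₁ − σ√T = -0.4204 − 0.2164 = -0.6367 → -0.64
exp(−rT) = exp(−0.042·0.1667) = 0.9930
N(−d₂) = N(0.64) = 0.7389;  N(−d₁) = N(0.42) = 0.6628
P = 350·0.9930·0.7389 − 310·0.6628 = 256.8047 − 205.4680 = 51.3367

€51.34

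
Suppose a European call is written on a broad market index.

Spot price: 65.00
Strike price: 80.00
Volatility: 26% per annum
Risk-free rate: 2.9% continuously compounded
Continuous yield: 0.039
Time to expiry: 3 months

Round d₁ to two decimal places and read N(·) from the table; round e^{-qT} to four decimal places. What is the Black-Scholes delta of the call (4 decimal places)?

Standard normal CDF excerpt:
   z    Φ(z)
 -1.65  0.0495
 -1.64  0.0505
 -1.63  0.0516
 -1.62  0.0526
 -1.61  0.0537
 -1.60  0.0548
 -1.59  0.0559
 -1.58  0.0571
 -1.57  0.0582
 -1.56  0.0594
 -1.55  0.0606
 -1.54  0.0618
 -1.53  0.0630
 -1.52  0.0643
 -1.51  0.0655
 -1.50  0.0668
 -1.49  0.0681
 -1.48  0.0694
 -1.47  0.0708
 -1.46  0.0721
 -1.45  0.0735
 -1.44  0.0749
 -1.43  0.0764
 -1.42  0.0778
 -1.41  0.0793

0.0600

T = 0.25;  σ√T = 0.1300
d₁ = [ln(65/80) + (0.029 − 0.039 + ½·0.26²)·0.25] / (σ√T) = (-0.2076 + 0.0060) / 0.1300 = -1.5515 ⇒ -1.55
N(d₁) = N(-1.55) = 0.0606
Δ_call = e^(−qT)·N(d₁) = 0.9903·0.0606 = 0.0600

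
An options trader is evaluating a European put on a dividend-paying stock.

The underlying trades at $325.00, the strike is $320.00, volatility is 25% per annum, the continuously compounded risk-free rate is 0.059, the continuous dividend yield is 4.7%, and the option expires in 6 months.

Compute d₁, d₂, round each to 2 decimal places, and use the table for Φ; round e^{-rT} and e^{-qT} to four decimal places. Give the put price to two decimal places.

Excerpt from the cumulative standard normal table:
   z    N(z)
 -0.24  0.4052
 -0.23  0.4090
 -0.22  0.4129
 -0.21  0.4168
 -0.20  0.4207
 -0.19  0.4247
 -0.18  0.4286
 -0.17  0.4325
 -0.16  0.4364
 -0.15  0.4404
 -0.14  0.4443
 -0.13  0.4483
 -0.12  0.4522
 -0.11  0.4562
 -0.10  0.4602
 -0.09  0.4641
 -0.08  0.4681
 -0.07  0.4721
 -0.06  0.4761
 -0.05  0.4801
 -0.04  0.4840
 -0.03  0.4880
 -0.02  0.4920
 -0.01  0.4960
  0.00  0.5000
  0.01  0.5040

T = 0.5;  σ√T = 0.1768
d₁ = [ln(325/320) + (0.059 − 0.047 + 0.25²/2)·0.5] / 0.1768 = [0.0155 + 0.0216] / 0.1768 = 0.2100 → 0.21
d₂ = d₁ − σ√T = 0.2100 − 0.1768 = 0.0333 → 0.03
exp(−qT) = exp(−0.047·0.5) = 0.9768;  exp(−rT) = exp(−0.059·0.5) = 0.9709
P = 320·0.9709·N(-0.03) − 325·0.9768·N(-0.21) = 320·0.9709·0.4880 − 325·0.9768·0.4168 = 151.6157 − 132.3173 = 19.2984

$19.30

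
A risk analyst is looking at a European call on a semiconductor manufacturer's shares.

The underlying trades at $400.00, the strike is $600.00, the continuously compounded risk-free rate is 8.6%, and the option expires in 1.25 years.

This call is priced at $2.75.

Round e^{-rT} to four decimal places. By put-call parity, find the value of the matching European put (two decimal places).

$141.61

exp(−rT) = exp(−0.086·1.25) = 0.8981
Put-call parity: C − P = S − K·e^(−rT) = 400 − 600·0.8981 = 400 − 538.8600 = -138.8600
P = C − (C − P) = 2.75 − (-138.8600) = 141.6100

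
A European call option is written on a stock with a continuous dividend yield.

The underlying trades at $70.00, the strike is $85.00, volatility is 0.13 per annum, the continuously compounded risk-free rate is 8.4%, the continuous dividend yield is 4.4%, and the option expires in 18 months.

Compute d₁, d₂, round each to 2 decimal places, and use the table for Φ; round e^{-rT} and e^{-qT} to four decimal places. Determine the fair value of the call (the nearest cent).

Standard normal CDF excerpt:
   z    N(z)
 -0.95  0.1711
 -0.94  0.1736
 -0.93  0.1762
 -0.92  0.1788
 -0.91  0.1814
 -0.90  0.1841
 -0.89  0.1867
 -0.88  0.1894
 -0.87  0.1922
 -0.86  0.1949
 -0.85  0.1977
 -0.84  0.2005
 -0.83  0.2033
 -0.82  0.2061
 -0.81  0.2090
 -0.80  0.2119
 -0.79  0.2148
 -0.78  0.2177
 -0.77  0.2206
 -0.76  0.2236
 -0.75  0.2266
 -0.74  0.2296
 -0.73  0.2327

$1.25

σ√T = 0.13 × 1.2247 = 0.1592
d₁ = [ln(70/85) + (0.084 − 0.044 + 0.13²/2)·1.5] / 0.1592 = [-0.1942 + 0.0727] / 0.1592 = -0.7630 → -0.76
d₂ = d₁ − σ√T = -0.7630 − 0.1592 = -0.9222 → -0.92
e^(−qT) = e^(−0.044·1.5) = 0.9361;  e^(−rT) = e^(−0.084·1.5) = 0.8816
C = 70·0.9361·N(-0.76) − 85·0.8816·N(-0.92) = 70·0.9361·0.2236 − 85·0.8816·0.1788 = 14.6518 − 13.3986 = 1.2533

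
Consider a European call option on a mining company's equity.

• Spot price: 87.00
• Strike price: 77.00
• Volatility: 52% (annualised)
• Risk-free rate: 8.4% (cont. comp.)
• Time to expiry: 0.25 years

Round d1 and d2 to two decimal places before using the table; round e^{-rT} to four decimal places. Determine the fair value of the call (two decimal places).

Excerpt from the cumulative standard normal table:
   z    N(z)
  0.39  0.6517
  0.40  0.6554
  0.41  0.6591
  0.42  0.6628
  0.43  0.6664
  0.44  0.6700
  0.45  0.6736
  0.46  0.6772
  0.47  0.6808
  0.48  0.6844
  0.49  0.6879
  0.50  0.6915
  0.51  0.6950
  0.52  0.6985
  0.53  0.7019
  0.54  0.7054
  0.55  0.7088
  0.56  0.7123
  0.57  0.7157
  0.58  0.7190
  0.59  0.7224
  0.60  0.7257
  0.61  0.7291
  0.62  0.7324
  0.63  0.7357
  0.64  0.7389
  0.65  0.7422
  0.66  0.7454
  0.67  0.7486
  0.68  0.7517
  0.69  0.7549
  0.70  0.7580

15.42

σ√T = 0.52 × 0.5000 = 0.2600
d₁ = [ln(87/77) + (0.084 + 0.52²/2)·0.25] / 0.2600 = [0.1221 + 0.0548] / 0.2600 = 0.6804 → 0.68
d₂ = d₁ − σ√T = 0.6804 − 0.2600 = 0.4204 → 0.42
e^(−rT) = e^(−0.084·0.25) = 0.9792
C = 87·N(0.68) − 77·0.9792·N(0.42) = 87·0.7517 − 77·0.9792·0.6628 = 65.3979 − 49.9741 = 15.4238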